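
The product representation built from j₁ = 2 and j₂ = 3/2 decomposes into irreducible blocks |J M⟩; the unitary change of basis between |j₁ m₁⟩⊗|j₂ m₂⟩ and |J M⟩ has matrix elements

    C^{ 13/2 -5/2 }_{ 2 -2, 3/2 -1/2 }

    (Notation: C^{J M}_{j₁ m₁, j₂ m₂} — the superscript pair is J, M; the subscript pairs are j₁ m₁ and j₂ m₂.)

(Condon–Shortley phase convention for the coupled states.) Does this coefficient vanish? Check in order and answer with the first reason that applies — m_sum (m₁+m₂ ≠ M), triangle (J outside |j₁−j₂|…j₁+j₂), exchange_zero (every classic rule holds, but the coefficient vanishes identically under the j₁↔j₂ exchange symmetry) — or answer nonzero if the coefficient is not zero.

triangle

m-sum: m₁+m₂ = -2+(-1/2) = -5/2, M = -5/2  ✓
triangle: need |j₁−j₂| ≤ J ≤ j₁+j₂, i.e. J ∈ [1/2, 7/2]; J = 13/2 is outside ✗ ⇒ coefficient is 0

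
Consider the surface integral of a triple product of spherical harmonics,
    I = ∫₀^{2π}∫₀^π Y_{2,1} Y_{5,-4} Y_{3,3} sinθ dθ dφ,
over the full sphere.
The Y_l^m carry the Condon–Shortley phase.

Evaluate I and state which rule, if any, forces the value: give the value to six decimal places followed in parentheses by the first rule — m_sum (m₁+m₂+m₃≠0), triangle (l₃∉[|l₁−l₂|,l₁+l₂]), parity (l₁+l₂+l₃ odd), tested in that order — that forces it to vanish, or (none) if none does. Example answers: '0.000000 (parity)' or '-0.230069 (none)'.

0.219610 (none)

Checks pass: Σm=0; 10 even; l₃=3∈[3,7].
(2·2+1)(2·5+1)(2·3+1) = 385
Δ: 4! 0! 6! / 11! → 1/2310
sum: t=2:+1/144 = 1/144
3j²(2 5 3; 0 0 0) = Δ·Π!·Σ² = 10/231  (sign -1)
sum: t=1:−1/4320 = -1/4320
3j²(2 5 3; 1 -4 3) = Δ·Π!·Σ² = 2/55  (sign -1)
combine: 4πI² = 385·10/231·2/55 = 20/33
take √, sign +1: I = 0.21961050
No selection rule forces the value: the integral is nonzero (none).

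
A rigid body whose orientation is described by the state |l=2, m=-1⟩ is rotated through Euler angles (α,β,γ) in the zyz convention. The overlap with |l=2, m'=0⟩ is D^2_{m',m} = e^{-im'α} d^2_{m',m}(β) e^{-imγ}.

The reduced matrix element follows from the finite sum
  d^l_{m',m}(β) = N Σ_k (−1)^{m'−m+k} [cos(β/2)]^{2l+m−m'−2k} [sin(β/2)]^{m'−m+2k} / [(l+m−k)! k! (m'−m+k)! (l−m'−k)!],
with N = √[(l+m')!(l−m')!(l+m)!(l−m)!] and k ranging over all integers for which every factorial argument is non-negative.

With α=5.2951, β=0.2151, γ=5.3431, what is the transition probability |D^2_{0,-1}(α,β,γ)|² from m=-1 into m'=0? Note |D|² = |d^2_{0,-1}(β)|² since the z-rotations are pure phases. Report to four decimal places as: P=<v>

Split into d^2_{0,-1}(β=0.2151) × two z-phases.
c=cos(0.215100/2)=0.994222, s=sin(0.215100/2)=0.107343; N=√[2·2·1·6]=4.898979
k: max(0,(-1)−(0))=0 … min(2+(-1),2−(0))=1
  k=0: (−1)^1·4.8990/(2)·0.9942^3·0.1073^1 = -0.258404
  k=1: (−1)^2·4.8990/(2)·0.9942^1·0.1073^3 = +0.003012
d^2_{0,-1}(0.2151) = -0.258404 +0.003012 = -0.255392
|D^2_{0,-1}|² = |d^2_{0,-1}(β)|² = (-0.255392)² = 0.065225 (the z-rotation phases have unit modulus)

P=0.0652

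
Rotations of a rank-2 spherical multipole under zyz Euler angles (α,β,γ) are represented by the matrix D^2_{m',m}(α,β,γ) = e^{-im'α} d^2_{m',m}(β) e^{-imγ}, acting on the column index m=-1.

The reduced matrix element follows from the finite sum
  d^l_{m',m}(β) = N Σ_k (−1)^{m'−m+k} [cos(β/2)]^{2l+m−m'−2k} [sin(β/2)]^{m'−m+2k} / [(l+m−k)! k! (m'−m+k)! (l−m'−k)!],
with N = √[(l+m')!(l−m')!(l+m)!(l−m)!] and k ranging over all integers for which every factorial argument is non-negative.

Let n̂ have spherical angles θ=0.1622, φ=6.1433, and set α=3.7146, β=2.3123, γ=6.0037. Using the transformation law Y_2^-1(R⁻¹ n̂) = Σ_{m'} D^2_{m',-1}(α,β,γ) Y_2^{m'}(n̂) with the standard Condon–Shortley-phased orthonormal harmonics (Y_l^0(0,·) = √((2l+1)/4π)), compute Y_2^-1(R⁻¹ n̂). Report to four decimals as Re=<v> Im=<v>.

Need the full column D^2_{m',-1} for m'=−2..2 at α=3.7146, β=2.3123, γ=6.0037.
cos(β/2)=0.402866, sin(β/2)=0.915259
d^2_{-2,-1}: single k=1 term ⇒ +0.119690;  D = +0.077496+0.091214i
d^2_{-1,-1}: k∈[0..1] ⇒ +0.026342 -0.407879 = -0.381537;  D = +0.365219+0.110388i
d^2_{0,-1}: k∈[0..1] ⇒ -0.146589 +0.756603 = +0.610014;  D = +0.586344-0.168279i
d^2_{1,-1}: k∈[0..1] ⇒ +0.407879 -0.701739 = -0.293861;  D = +0.193392-0.221254i
d^2_{2,-1}: single k=0 term ⇒ -0.617764;  D = -0.089443+0.611255i
Y_2^{m'}(θ=0.1622,φ=6.1433) and Σ D·Y over m':
  (+0.0775+0.0912i)·(+0.0097+0.0028i)  (+0.3652+0.1104i)·(+0.1219+0.0172i)  (+0.5863-0.1683i)·(+0.6061+0.0000i)  (+0.1934-0.2213i)·(-0.1219+0.0172i)  (-0.0894+0.6113i)·(+0.0097-0.0028i)
Y_2^-1(R⁻¹ n̂) = +0.379571-0.044707i

Re=0.3796 Im=-0.0447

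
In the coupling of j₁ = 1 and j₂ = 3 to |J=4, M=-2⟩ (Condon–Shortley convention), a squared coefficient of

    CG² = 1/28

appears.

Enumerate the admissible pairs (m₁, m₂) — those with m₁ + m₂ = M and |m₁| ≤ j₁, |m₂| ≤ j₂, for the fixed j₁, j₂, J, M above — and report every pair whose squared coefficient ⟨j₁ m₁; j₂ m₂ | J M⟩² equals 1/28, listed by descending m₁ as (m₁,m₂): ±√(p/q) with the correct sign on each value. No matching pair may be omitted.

Admissible pairs with m₁+m₂ = M = -2: (-1,-1), (0,-2), (1,-3)
  (m₁,m₂)=(1,-3): CG² = 1/28, CG = +√(1/28)   ← matches the target
  (m₁,m₂)=(0,-2): CG² = 3/7, CG = +√(3/7)
  (m₁,m₂)=(-1,-1): CG² = 15/28, CG = +√(15/28)
Pairs with CG² = 1/28: (1,-3): +√(1/28)

(1,-3): +√(1/28)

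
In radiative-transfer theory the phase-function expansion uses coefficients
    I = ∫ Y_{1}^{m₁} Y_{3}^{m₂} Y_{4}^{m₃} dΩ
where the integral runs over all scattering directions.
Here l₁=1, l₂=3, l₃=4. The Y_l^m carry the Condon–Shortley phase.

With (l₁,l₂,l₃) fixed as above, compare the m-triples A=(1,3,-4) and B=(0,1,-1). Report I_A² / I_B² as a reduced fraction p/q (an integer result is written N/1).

l's match ⇒ only the (l;m) 3-j factors differ between A and B.
A: triangle coeff Δ(1,3,4) = 1/252; Σ_t [0,0]: t=0:+1/1440 = 1/1440; (3j)²=1/9 [(1 3 4; 1 3 -4)], sign=+1
B: triangle coeff Δ(1,3,4) = 1/252; Σ_t [0,0]: t=0:+1/48 = 1/48; (3j)²=5/84 [(1 3 4; 0 1 -1)], sign=-1
I_A²/I_B² = (1/9)/(5/84) = 28/15

28/15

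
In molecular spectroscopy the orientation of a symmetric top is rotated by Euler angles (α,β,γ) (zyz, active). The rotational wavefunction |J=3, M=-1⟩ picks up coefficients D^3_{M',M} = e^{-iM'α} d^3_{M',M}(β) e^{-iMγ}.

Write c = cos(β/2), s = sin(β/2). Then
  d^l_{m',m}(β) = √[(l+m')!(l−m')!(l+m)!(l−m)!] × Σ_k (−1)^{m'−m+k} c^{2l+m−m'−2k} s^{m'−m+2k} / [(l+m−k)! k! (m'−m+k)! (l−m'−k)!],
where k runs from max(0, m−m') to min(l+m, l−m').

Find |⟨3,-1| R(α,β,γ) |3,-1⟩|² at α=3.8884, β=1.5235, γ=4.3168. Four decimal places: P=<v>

D^3_{-1,-1}(3.8884,1.5235,4.3168) = e^{-i·-1·3.8884}·d^3_{-1,-1}(1.5235)·e^{-i·-1·4.3168}. Compute d first:
c=cos(1.523500/2)=0.723629, s=sin(1.523500/2)=0.690189; N=√[2·24·2·24]=48.000000
The bounds max(0,m−m')=0 and min(l+m,l−m')=2 give 3 terms
  k=0: (−1)^0·48.0000/(48)·0.7236^6·0.6902^0 = +0.143581
  k=1: (−1)^1·48.0000/(6)·0.7236^4·0.6902^2 = -1.044938
  k=2: (−1)^2·48.0000/(8)·0.7236^2·0.6902^4 = +0.712944
d^3_{-1,-1}(1.5235) = +0.143581 -1.044938 +0.712944 = -0.188413
|D^3_{-1,-1}|² = |d^3_{-1,-1}(β)|² = (-0.188413)² = 0.035499 (the z-rotation phases have unit modulus)

P=0.0355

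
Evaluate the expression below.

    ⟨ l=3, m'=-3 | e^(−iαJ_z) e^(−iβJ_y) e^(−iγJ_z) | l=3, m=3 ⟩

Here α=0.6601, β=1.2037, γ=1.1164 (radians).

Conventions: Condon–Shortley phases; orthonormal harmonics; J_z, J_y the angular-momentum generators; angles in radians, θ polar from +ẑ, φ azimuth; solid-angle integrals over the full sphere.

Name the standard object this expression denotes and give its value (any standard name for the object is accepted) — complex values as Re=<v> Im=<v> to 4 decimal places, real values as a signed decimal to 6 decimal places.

This is a Wigner D-matrix element — the rotation-matrix element ⟨l m'| R(α,β,γ) |l m⟩ in the angular-momentum basis.
D^3_{-3,3}(0.6601,1.2037,1.1164) = e^{-i·-3·0.6601}·d^3_{-3,3}(1.2037)·e^{-i·3·1.1164}. Compute d first:
With c≡cos(β/2)=0.824290 and s≡sin(β/2)=0.566168, N=[1·720·720·1]^{1/2}=720.000000
k: max(0,(3)−(-3))=6 … min(3+(3),3−(-3))=6
  k=6: (−1)^0·720.0000/(720)·0.8243^0·0.5662^6 = +0.032936
d^3_{-3,3}(1.2037) = +0.032936
D = (-0.398154+0.917319i)·(+0.032936)·(-0.978527+0.206119i) = +0.006605-0.032267i

Wigner D-matrix element, Re=0.0066 Im=-0.0323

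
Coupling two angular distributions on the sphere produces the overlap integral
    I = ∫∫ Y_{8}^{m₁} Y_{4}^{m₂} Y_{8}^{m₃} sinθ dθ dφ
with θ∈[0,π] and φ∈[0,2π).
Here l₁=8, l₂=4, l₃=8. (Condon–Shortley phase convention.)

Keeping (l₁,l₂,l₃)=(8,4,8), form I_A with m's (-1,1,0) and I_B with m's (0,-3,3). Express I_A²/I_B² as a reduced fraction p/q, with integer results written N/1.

Same 8,4,8: normalisation and zero-m 3j drop out of the ratio.
A: Δ: 4! 12! 4! / 21! → 1/185175900; sum: t=1:−1/139345920 t=2:+1/14515200 t=3:−1/12441600 t=4:+1/87091200 = -1/139345920; 3j²(8 4 8; -1 1 0) = Δ·Π!·Σ² = 5/8398  (sign -1)
B: Δ: 4! 12! 4! / 21! → 1/185175900; sum: t=0:+1/139345920 t=1:−1/87091200 = -1/232243200; 3j²(8 4 8; 0 -3 3) = Δ·Π!·Σ² = 33/8398  (sign +1)
I_A²/I_B² = (5/8398)/(33/8398) = 5/33

5/33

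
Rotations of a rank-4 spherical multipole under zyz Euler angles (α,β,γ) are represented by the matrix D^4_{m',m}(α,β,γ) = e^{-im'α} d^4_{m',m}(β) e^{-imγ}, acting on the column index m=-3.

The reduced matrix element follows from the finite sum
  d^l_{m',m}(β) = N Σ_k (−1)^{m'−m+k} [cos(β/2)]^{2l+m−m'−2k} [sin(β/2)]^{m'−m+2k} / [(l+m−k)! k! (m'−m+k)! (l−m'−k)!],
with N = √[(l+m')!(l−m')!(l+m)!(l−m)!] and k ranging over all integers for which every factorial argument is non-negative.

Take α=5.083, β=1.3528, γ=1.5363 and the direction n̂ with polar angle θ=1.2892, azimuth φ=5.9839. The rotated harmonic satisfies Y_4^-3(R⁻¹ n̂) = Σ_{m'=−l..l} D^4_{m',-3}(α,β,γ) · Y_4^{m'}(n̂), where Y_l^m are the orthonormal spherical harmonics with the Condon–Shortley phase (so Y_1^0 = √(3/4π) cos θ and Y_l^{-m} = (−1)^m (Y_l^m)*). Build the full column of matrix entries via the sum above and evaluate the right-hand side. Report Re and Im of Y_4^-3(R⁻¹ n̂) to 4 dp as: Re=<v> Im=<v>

Re=0.2850 Im=-0.2230

Need the full column D^4_{m',-3} for m'=−4..4 at α=5.0830, β=1.3528, γ=1.5363.
cos(β/2)=0.779831, sin(β/2)=0.625990
d^4_{-4,-3}: single k=1 term ⇒ +0.310540;  D = +0.304843-0.059210i
d^4_{-3,-3}: k∈[0..1] ⇒ +0.136775 -0.616931 = -0.480156;  D = -0.256049-0.406188i
d^4_{-2,-3}: k∈[0..1] ⇒ -0.410805 +0.794127 = +0.383322;  D = -0.228221+0.307979i
d^4_{-1,-3}: k∈[0..1] ⇒ +0.699534 -0.751260 = -0.051727;  D = +0.049892+0.013654i
d^4_{0,-3}: k∈[0..1] ⇒ -0.837084 +0.539389 = -0.297695;  D = +0.030753+0.296102i
d^4_{1,-3}: k∈[0..1] ⇒ +0.751260 -0.290452 = +0.460808;  D = +0.409983-0.210376i
d^4_{2,-3}: k∈[0..1] ⇒ -0.511709 +0.109909 = -0.401800;  D = -0.300458-0.266774i
d^4_{3,-3}: k∈[0..1] ⇒ +0.256155 -0.023580 = +0.232575;  D = -0.080944+0.218035i
d^4_{4,-3}: single k=0 term ⇒ -0.083084;  D = +0.083074-0.001258i
Y_4^{m'}(θ=1.2892,φ=5.9839) and Σ D·Y over m':
  (+0.3048-0.0592i)·(+0.1375+0.3508i)  (-0.2560-0.4062i)·(+0.1922+0.2411i)  (-0.2282+0.3080i)·(-0.1172-0.0799i)  (+0.0499+0.0137i)·(-0.2968-0.0916i)  (+0.0308+0.2961i)·(+0.0944+0.0000i)  (+0.4100-0.2104i)·(+0.2968-0.0916i)  (-0.3005-0.2668i)·(-0.1172+0.0799i)  (-0.0809+0.2180i)·(-0.1922+0.2411i)  (+0.0831-0.0013i)·(+0.1375-0.3508i)
Y_4^-3(R⁻¹ n̂) = +0.285036-0.222990i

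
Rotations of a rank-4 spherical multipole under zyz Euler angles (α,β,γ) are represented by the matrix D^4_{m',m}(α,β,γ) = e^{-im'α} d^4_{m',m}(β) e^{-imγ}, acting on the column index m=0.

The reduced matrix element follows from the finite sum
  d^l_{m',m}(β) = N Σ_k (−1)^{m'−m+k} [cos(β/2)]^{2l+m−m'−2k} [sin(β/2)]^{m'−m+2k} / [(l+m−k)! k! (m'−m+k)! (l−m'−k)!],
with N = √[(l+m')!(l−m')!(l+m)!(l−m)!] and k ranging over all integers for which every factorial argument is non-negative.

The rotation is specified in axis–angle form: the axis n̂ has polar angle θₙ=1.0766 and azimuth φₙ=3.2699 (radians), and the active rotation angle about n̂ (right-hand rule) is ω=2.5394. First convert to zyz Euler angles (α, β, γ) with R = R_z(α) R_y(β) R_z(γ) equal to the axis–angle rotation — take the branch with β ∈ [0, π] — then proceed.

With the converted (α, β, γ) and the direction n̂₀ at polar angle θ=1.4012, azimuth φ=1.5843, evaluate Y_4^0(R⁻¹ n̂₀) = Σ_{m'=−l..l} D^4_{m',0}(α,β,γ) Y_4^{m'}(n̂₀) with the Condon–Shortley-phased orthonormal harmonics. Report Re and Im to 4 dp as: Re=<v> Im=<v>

Re=0.0118 Im=0.0000

Axis–angle → zyz. n̂ = (sinθₙcosφₙ, sinθₙsinφₙ, cosθₙ) = (-0.873114, -0.112646, +0.474324), ω = 2.5394.
R = I cosω + sinω [n̂]ₓ + (1−cosω) n̂n̂ᵀ gives
  R = [+0.566462, -0.089277, -0.819237; +0.448086, -0.800950, +0.397113; -0.691621, -0.592038, -0.413704]
β = atan2(√(R₁₃²+R₂₃²), R₃₃) = 1.997315; α = atan2(R₂₃, R₁₃) mod 2π = 2.690231; γ = atan2(R₃₂, −R₃₁) mod 2π = 5.575209
Need the full column D^4_{m',0} for m'=−4..4 at α=2.6902, β=1.9973, γ=5.5752.
cos(β/2)=0.541431, sin(β/2)=0.840745
d^4_{-4,0}: single k=4 term ⇒ +0.359236;  D = -0.083523-0.349391i
d^4_{-3,0}: k∈[3..4] ⇒ +0.327170 -0.788888 = -0.461718;  D = +0.099278-0.450918i
d^4_{-2,0}: k∈[2..4] ⇒ +0.168931 -1.086227 +0.982186 = +0.064890;  D = +0.040198-0.050940i
d^4_{-1,0}: k∈[1..4] ⇒ +0.051284 -0.741953 +1.789031 -0.718966 = +0.379397;  D = -0.341402+0.165489i
d^4_{0,0}: k∈[0..4] ⇒ +0.007385 -0.284911 +1.545729 -1.656504 +0.249640 = -0.138661;  D = -0.138661+0.000000i
d^4_{1,0}: k∈[0..3] ⇒ -0.051284 +0.741953 -1.789031 +0.718966 = -0.379397;  D = +0.341402+0.165489i
d^4_{2,0}: k∈[0..2] ⇒ +0.168931 -1.086227 +0.982186 = +0.064890;  D = +0.040198+0.050940i
d^4_{3,0}: k∈[0..1] ⇒ -0.327170 +0.788888 = +0.461718;  D = -0.099278-0.450918i
d^4_{4,0}: single k=0 term ⇒ +0.359236;  D = -0.083523+0.349391i
Y_4^{m'}(θ=1.4012,φ=1.5843) and Σ D·Y over m':
  (-0.0835-0.3494i)·(+0.4171-0.0225i)  (+0.0993-0.4509i)·(+0.0082+0.2021i)  (+0.0402-0.0509i)·(+0.2601-0.0070i)  (-0.3414+0.1655i)·(+0.0030+0.2204i)  (-0.1387+0.0000i)·(+0.2300+0.0000i)  (+0.3414+0.1655i)·(-0.0030+0.2204i)  (+0.0402+0.0509i)·(+0.2601+0.0070i)  (-0.0993-0.4509i)·(-0.0082+0.2021i)  (-0.0835+0.3494i)·(+0.4171+0.0225i)
Y_4^0(R⁻¹ n̂) = +0.011821+0.000000i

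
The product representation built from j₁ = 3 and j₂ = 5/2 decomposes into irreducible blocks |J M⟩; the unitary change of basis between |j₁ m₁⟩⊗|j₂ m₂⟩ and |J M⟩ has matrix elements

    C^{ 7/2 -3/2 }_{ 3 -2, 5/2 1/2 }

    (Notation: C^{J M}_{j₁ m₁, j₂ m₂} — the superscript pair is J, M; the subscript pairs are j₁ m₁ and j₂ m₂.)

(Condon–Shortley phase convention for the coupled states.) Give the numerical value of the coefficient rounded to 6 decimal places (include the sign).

+0.308607

triangle: 2!·4!·3!/10! = 288/3628800
(j±m)!: 1!·5!·3!·2!·2!·5! = 345600
prefactor² = (2J+1)·Δ·N² = 1536/7
  k=1: −1/(1!·1!·4!·2!·0!·1!) = -1/48
  k=2: +1/(2!·0!·3!·1!·1!·2!) = 1/24
Σ = 1/48  ⇒  CG² = 1536/7·(1/48)² = 2/21
CG = +√(2/21) = +0.308607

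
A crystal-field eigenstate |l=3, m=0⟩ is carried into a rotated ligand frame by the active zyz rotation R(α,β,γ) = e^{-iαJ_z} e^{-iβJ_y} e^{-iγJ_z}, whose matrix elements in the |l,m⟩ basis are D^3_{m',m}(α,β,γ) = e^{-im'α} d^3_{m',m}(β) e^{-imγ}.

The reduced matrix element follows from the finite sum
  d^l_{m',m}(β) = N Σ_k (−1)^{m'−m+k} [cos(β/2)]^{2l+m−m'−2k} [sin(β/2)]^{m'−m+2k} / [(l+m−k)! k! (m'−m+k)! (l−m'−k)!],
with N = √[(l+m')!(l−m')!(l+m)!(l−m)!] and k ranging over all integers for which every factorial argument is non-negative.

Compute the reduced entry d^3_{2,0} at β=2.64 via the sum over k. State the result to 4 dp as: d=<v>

d=-0.2776

d^3_{2,0}(β=2.6400) via the finite sum:
c=cos(2.640000/2)=0.248175, s=sin(2.640000/2)=0.968715; N=√[120·1·6·6]=65.726707
k∈{0,1} keeps every argument non-negative
  k=0: (−1)^2·65.7267/(12)·0.2482^4·0.9687^2 = +0.019498
  k=1: (−1)^3·65.7267/(12)·0.2482^2·0.9687^4 = -0.297073
d^3_{2,0}(2.6400) = +0.019498 -0.297073 = -0.277575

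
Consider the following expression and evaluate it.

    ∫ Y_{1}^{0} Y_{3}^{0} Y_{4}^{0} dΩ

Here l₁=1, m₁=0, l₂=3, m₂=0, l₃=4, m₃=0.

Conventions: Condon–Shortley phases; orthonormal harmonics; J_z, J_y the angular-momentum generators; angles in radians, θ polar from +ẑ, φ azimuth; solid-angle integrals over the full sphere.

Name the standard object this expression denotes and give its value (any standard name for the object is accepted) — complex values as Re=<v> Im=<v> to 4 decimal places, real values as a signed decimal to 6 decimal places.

This is a Gaunt coefficient — the integral of a triple product of spherical harmonics over the sphere.
Checks pass: Σm=0; 8 even; l₃=4∈[2,4].
(2·1+1)(2·3+1)(2·4+1) = 189
Δ: 0! 2! 6! / 9! → 1/252
sum: t=0:+1/36 = 1/36
3j²(1 3 4; 0 0 0) = Δ·Π!·Σ² = 4/63  (sign +1)
(m-triple is (0,0,0) — same symbol as above.)
combine: 4πI² = 189·4/63·4/63 = 16/21
take √, sign +1: I = 0.24623252

Gaunt coefficient, +0.246233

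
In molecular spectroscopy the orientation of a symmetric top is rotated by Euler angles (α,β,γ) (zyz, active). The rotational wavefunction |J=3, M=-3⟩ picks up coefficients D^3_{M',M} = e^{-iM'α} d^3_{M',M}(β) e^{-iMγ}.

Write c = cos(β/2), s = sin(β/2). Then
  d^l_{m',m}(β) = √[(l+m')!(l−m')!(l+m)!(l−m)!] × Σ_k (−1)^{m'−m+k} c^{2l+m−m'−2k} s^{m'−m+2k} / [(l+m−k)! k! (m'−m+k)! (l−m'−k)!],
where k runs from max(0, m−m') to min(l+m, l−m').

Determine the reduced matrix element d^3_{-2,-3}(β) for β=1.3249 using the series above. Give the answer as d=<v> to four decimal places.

d^3_{-2,-3}(β=1.3249) via the finite sum:
c=cos(1.324900/2)=0.788488, s=sin(1.324900/2)=0.615050; N=√[1·120·1·720]=293.938769
Admissible k: 0..0 (factorial args all ≥0)
  k=0: (−1)^1·293.9388/(120)·0.7885^5·0.6151^1 = -0.459157
d^3_{-2,-3}(1.3249) = -0.459157

d=-0.4592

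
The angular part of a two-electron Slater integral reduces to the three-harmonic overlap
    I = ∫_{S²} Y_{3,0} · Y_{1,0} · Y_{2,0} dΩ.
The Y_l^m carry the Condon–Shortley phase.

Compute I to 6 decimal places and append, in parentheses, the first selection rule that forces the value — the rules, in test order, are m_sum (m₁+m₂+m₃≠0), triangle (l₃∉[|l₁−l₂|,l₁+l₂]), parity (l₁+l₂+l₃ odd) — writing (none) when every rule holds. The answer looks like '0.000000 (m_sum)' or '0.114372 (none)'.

0.247767 (none)

m-sum 0 ✓  L=6 even ✓  2≤2≤4 ✓
Π(2lᵢ+1) = 7×3×5 = 105
triangle coeff Δ(3,1,2) = 1/105
Σ_t [1,1]: t=1:−1/4 = -1/4
(3j)²=3/35 [(3 1 2; 0 0 0)], sign=-1
(m-triple is (0,0,0) — same symbol as above.)
⇒ 4πI² = 27/35
I = (+1)√(27/35/(4π)) = 0.24776670
No selection rule forces the value: the integral is nonzero (none).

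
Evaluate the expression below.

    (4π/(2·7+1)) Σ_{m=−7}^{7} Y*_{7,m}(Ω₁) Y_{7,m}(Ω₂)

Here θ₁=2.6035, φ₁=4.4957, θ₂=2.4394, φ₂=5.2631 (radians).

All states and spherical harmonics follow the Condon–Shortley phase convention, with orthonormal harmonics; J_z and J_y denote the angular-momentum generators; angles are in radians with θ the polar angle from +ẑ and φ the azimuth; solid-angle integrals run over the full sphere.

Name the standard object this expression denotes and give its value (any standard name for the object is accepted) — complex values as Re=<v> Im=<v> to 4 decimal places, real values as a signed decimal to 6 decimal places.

This sum is the spherical-harmonic addition theorem: it equals the Legendre polynomial P_l(cos γ) of the angle γ between the two directions.
Term-by-term m-sum for l=7 (normalisation 4π/15 = 0.837758):
  term(m=-7) = (0.000067, 0.000086)   from Y*(Ω₁)=(0.004637, 0.000251), Y(Ω₂)=(0.015345, 0.017731)
  term(m=-6) = (-0.000325, 0.003001)   from Y*(Ω₁)=(0.007783, -0.028052), Y(Ω₂)=(-0.102336, 0.016796)
  term(m=-5) = (-0.023198, 0.019358)   from Y*(Ω₁)=(-0.098414, -0.052158), Y(Ω₂)=(0.102639, -0.251097)
  term(m=-4) = (-0.127425, -0.009190)   from Y*(Ω₁)=(-0.185317, 0.218220), Y(Ω₂)=(0.263641, 0.360039)
  term(m=-3) = (-0.124694, -0.138943)   from Y*(Ω₁)=(0.289162, 0.380321), Y(Ω₂)=(-0.389469, 0.031748)
  term(m=-2) = (-0.000395, 0.010961)   from Y*(Ω₁)=(0.372708, -0.172458), Y(Ω₂)=(-0.012080, 0.023819)
  term(m=-1) = (0.024106, -0.023254)   from Y*(Ω₁)=(0.018315, 0.083193), Y(Ω₂)=(-0.205755, -0.335060)
  term(m=+0) = (0.043251, 0.000000)   from Y*(Ω₁)=(0.441419, -0.000000), Y(Ω₂)=(0.097982, 0.000000)
  term(m=+1) = (0.024106, 0.023254)   from Y*(Ω₁)=(-0.018315, 0.083193), Y(Ω₂)=(0.205755, -0.335060)
  term(m=+2) = (-0.000395, -0.010961)   from Y*(Ω₁)=(0.372708, 0.172458), Y(Ω₂)=(-0.012080, -0.023819)
  term(m=+3) = (-0.124694, 0.138943)   from Y*(Ω₁)=(-0.289162, 0.380321), Y(Ω₂)=(0.389469, 0.031748)
  term(m=+4) = (-0.127425, 0.009190)   from Y*(Ω₁)=(-0.185317, -0.218220), Y(Ω₂)=(0.263641, -0.360039)
  term(m=+5) = (-0.023198, -0.019358)   from Y*(Ω₁)=(0.098414, -0.052158), Y(Ω₂)=(-0.102639, -0.251097)
  term(m=+6) = (-0.000325, -0.003001)   from Y*(Ω₁)=(0.007783, 0.028052), Y(Ω₂)=(-0.102336, -0.016796)
  term(m=+7) = (0.000067, -0.000086)   from Y*(Ω₁)=(-0.004637, 0.000251), Y(Ω₂)=(-0.015345, 0.017731)
Accumulated sum (-0.460476, 0.000000); after 4π/(2l+1) scaling, (-0.385768, 0.000000) ⇒ P_7 = -0.385768

Legendre polynomial (addition theorem), -0.385768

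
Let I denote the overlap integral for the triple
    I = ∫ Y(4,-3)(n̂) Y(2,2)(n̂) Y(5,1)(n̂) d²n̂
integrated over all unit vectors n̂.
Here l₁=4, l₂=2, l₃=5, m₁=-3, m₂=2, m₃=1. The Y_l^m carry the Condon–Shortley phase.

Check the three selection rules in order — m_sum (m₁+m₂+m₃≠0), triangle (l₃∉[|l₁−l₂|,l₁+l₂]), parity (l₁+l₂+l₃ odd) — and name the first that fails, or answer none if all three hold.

parity

azimuthal sum: -3 + 2 + 1 = 0  ✓
2 ≤ 5 ≤ 6 (triangle on l)  ✓
L = 4 + 2 + 5 = 11 (odd)  ✗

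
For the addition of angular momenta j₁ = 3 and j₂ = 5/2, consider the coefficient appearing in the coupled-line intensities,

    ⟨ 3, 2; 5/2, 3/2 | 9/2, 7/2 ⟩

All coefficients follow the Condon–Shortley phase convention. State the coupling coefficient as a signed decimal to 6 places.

j₁+j₂−J=1  J+j₁−j₂=5  J−j₁+j₂=4  j₁+j₂+J+1=11
(j₁±m₁, j₂±m₂, J±M) = (5,1,4,1,8,1)
P² = 921600/11
sum k=0..1:
  [0] +1/576 = 1/576
  [1] −1/720 = -1/720
S = 1/2880
C² = P²·S² = 1/99 ; C = +0.100504

+0.100504  (= +√(1/99))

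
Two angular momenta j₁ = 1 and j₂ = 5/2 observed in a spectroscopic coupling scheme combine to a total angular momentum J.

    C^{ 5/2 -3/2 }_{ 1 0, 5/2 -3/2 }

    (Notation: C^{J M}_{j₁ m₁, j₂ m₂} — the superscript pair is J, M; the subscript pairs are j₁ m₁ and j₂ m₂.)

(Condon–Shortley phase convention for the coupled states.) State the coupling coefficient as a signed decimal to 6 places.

j₁+j₂−J=1  J+j₁−j₂=1  J−j₁+j₂=4  j₁+j₂+J+1=7
(j₁±m₁, j₂±m₂, J±M) = (1,1,1,4,1,4)
P² = 576/35
sum k=0..1:
  [0] +1/6 = 1/6
  [1] −1/24 = -1/24
S = 1/8
C² = P²·S² = 9/35 ; C = +0.507093

+√(9/35) = +0.507093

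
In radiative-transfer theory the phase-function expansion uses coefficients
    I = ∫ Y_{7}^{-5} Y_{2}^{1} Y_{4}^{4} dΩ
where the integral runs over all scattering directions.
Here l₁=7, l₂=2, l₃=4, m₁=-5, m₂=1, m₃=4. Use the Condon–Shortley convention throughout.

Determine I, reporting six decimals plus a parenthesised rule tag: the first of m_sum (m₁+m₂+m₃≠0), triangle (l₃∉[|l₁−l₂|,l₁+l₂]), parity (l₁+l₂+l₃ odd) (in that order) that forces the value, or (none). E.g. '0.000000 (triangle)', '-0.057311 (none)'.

0.000000 (triangle)

triangle: need 5≤l₃≤9, have 4; I=0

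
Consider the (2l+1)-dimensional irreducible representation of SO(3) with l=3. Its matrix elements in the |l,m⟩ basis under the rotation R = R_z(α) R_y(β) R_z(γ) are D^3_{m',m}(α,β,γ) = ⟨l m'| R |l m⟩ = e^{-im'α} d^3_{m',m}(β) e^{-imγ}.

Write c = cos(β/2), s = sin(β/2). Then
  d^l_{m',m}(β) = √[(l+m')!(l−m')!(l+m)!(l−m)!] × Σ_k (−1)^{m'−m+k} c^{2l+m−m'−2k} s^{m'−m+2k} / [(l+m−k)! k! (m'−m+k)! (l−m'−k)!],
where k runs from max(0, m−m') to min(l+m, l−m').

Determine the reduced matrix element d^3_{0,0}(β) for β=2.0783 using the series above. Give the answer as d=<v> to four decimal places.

d=0.4420

d^3_{0,0}(β=2.0783) via the finite sum:
With c≡cos(β/2)=0.506953 and s≡sin(β/2)=0.861974, N=[6·6·6·6]^{1/2}=36.000000
The bounds max(0,m−m')=0 and min(l+m,l−m')=3 give 4 terms
  k=0: (−1)^0·36.0000/(36)·0.5070^6·0.8620^0 = +0.016975
  k=1: (−1)^1·36.0000/(4)·0.5070^4·0.8620^2 = -0.441674
  k=2: (−1)^2·36.0000/(4)·0.5070^2·0.8620^4 = +1.276892
  k=3: (−1)^3·36.0000/(36)·0.5070^0·0.8620^6 = -0.410170
d^3_{0,0}(2.0783) = +0.016975 -0.441674 +1.276892 -0.410170 = +0.442023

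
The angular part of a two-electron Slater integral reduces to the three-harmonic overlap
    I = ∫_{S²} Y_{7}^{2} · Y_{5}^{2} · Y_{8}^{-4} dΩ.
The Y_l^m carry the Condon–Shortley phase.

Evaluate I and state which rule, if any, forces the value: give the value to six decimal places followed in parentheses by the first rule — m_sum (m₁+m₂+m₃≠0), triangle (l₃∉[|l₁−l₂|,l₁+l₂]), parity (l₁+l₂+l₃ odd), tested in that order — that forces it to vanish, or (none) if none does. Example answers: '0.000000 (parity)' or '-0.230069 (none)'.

m-sum 0 ✓  L=20 even ✓  2≤8≤12 ✓
Π(2lᵢ+1) = 15×11×17 = 2805
triangle coeff Δ(7,5,8) = 1/814773960
Σ_t [0,4]: t=0:+1/87091200 t=1:−1/4976640 t=2:+1/2073600 t=3:−1/4976640 t=4:+1/87091200 = 1/9676800
(3j)²=360/46189 [(7 5 8; 0 0 0)], sign=+1
Σ_t [1,4]: t=1:−1/74649600 t=2:+1/14515200 t=3:−1/23224320 t=4:+1/313528320 = 7/447897600
(3j)²=343/75582 [(7 5 8; 2 2 -4)], sign=+1
⇒ 4πI² = 102900/1037153
I = (+1)√(102900/1037153/(4π)) = 0.08885489
No selection rule forces the value: the integral is nonzero (none).

0.088855 (none)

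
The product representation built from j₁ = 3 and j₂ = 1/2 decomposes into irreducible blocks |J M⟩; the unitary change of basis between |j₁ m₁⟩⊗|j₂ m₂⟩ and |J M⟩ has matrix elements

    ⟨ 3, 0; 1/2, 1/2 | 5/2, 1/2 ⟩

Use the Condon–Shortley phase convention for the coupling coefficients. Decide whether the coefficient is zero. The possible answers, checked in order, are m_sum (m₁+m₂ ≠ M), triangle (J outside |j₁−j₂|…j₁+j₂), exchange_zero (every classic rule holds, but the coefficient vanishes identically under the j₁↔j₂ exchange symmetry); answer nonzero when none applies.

m-sum: m₁+m₂ = 0+1/2 = 1/2, M = 1/2  ✓
triangle: |j₁−j₂| = 5/2 ≤ J = 5/2 ≤ j₁+j₂ = 7/2  ✓
exchange: j₁≠j₂ or m₁≠m₂ — the exchange symmetry imposes no constraint here
value check: CG = −√(3/7) = -0.654654 ≠ 0

nonzero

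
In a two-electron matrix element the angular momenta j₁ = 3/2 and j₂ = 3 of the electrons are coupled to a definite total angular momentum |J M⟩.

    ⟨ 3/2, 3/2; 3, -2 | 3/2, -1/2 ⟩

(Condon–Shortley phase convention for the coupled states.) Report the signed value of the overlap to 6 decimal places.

j₁+j₂−J=3  J+j₁−j₂=0  J−j₁+j₂=3  j₁+j₂+J+1=7
(j₁±m₁, j₂±m₂, J±M) = (3,0,1,5,1,2)
P² = 288/7
sum k=0..0:
  [0] +1/12 = 1/12
S = 1/12
C² = P²·S² = 2/7 ; C = +0.534522

+0.534522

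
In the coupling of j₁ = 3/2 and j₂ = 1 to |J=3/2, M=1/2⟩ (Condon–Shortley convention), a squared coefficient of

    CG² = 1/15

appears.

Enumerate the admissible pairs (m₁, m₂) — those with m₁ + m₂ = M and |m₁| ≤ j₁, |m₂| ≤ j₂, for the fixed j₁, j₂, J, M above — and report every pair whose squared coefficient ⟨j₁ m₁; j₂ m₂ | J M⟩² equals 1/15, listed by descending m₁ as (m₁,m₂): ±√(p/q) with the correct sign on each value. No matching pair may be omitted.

(1/2,0): +√(1/15)

Admissible pairs with m₁+m₂ = M = 1/2: (-1/2,1), (1/2,0), (3/2,-1)
  (m₁,m₂)=(3/2,-1): CG² = 2/5, CG = +√(2/5)
  (m₁,m₂)=(1/2,0): CG² = 1/15, CG = +√(1/15)   ← matches the target
  (m₁,m₂)=(-1/2,1): CG² = 8/15, CG = −√(8/15)
Pairs with CG² = 1/15: (1/2,0): +√(1/15)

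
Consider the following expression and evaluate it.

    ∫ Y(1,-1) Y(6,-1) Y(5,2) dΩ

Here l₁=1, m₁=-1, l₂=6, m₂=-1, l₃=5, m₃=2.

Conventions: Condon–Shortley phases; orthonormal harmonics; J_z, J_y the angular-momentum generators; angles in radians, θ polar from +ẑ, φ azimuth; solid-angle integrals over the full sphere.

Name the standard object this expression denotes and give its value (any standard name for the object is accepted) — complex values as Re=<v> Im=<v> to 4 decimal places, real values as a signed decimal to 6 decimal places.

This is a Gaunt coefficient — the integral of a triple product of spherical harmonics over the sphere.
m-sum 0 ✓  L=12 even ✓  5≤5≤7 ✓
Π(2lᵢ+1) = 3×13×11 = 429
triangle coeff Δ(1,6,5) = 1/858
Σ_t [1,1]: t=1:−1/14400 = -1/14400
(3j)²=6/143 [(1 6 5; 0 0 0)], sign=+1
Σ_t [2,2]: t=2:+1/60480 = 1/60480
(3j)²=5/429 [(1 6 5; -1 -1 2)], sign=-1
⇒ 4πI² = 30/143
I = (-1)√(30/143/(4π)) = -0.12920749

Gaunt coefficient, -0.129207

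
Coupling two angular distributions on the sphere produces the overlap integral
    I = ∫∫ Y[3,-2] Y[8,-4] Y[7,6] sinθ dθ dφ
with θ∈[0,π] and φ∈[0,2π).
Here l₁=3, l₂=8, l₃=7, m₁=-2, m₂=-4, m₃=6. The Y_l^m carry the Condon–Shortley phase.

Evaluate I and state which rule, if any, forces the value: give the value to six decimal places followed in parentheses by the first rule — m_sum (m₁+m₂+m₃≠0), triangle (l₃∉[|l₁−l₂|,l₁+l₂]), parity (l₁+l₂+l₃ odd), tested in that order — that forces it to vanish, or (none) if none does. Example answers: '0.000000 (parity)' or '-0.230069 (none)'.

Rules hold: Σm=0, L=18 even, 5≤7≤11.
N = 7·17·15 = 1785
Δ = 4!·2!·12!/19! = 1/5290740
Racah Σ t=1..3: t=1:−1/7257600 t=2:+1/2073600 t=3:−1/7257600 = 1/4838400
⇒ 3j(3 8 7; 0 0 0)² = 252/20995, sgn -1
Racah Σ t=3..4: t=3:−1/479001600 t=4:+1/11496038400 = -23/11496038400
⇒ 3j(3 8 7; -2 -4 6)² = 529/81396, sgn +1
4πI² = N·(3j₀)²·(3jₘ)² = 11109/79781
I = -1·√(0.139244/4π) = -0.10526471
No selection rule forces the value: the integral is nonzero (none).

-0.105265 (none)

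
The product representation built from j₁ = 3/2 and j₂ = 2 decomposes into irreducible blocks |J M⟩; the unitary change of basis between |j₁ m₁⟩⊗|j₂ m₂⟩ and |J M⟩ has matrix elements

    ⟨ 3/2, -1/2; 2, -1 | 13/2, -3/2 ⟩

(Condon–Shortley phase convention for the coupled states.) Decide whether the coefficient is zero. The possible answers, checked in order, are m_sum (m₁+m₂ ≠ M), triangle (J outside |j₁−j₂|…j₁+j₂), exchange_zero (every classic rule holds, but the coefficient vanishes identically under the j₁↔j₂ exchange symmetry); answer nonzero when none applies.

m-sum: m₁+m₂ = -1/2+(-1) = -3/2, M = -3/2  ✓
triangle: need |j₁−j₂| ≤ J ≤ j₁+j₂, i.e. J ∈ [1/2, 7/2]; J = 13/2 is outside ✗ ⇒ coefficient is 0

triangle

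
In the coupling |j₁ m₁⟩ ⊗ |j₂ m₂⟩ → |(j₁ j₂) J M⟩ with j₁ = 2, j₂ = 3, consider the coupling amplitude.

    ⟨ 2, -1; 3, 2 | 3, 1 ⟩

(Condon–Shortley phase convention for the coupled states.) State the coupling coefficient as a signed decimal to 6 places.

√[7·2!2!4!/9! · 1!3!5!1!4!2!] = √(64)
  +(−1)^1/∏(1,1,2,4,0,0)! = -1/48  (running -1/48)
  +(−1)^2/∏(2,0,1,3,1,1)! = 1/12  (running 1/16)
⟨..|..⟩ = √(64)·(1/16) = +0.500000

+0.500000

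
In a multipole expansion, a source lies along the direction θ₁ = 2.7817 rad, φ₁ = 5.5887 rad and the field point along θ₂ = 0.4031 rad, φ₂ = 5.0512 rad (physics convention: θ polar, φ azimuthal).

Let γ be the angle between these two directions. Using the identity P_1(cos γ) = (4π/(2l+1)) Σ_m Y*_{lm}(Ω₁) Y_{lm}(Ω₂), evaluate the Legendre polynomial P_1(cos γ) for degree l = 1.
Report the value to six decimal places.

Addition theorem: P_1(cos γ) = (4π/3) Σ_m Y*_{lm}(Ω₁) Y_{lm}(Ω₂), m = −1…1:
  term(m=-1) = +0.014165+0.008443i   from Y*(Ω₁)=+0.093492-0.077870i, Y(Ω₂)=+0.045045+0.127823i
  term(m=+0) = -0.205529-0.000000i   from Y*(Ω₁)=-0.457300-0.000000i, Y(Ω₂)=+0.449441+0.000000i
  term(m=+1) = +0.014165-0.008443i   from Y*(Ω₁)=-0.093492-0.077870i, Y(Ω₂)=-0.045045+0.127823i
Accumulated sum -0.177199+0.000000i; after 4π/(2l+1) scaling, -0.742251+0.000000i ⇒ P_1 = -0.742251

-0.742251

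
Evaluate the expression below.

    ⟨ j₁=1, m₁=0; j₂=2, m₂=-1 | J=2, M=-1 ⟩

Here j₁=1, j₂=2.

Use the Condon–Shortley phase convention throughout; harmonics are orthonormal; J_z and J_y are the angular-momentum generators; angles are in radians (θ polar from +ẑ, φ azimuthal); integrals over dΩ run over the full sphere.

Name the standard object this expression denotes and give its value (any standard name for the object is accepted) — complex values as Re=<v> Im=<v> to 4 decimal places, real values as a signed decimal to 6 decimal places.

This is a Clebsch–Gordan (vector-coupling) coefficient.
√[5·1!1!3!/6! · 1!1!1!3!1!3!] = √(3/2)
  +(−1)^0/∏(0,1,1,1,0,2)! = 1/2  (running 1/2)
  +(−1)^1/∏(1,0,0,0,1,3)! = -1/6  (running 1/3)
⟨..|..⟩ = √(3/2)·(1/3) = +0.408248

Clebsch–Gordan coefficient, +√(1/6) ≈ +0.408248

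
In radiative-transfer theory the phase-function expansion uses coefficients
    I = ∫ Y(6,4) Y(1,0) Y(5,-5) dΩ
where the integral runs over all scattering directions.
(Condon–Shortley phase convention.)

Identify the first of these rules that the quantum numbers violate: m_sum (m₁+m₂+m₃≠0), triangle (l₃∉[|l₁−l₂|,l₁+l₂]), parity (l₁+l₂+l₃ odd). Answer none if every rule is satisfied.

m_sum

Σmᵢ = -1  ✗
l₃∈[|l₁−l₂|,l₁+l₂]=[5,7], have l₃=5
Σlᵢ = 12 ⇒ even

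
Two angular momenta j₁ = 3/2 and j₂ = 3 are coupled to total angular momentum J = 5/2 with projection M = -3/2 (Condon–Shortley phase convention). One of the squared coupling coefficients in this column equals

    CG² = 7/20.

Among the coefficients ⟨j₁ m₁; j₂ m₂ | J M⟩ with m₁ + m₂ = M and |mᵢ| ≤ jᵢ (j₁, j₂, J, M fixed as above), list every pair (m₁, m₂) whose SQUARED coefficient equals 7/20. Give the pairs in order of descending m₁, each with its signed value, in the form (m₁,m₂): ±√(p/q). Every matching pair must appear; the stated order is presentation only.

Admissible pairs with m₁+m₂ = M = -3/2: (-3/2,0), (-1/2,-1), (1/2,-2), (3/2,-3)
  (m₁,m₂)=(3/2,-3): CG² = 9/28, CG = +√(9/28)
  (m₁,m₂)=(1/2,-2): CG² = 1/14, CG = +√(1/14)
  (m₁,m₂)=(-1/2,-1): CG² = 7/20, CG = −√(7/20)   ← matches the target
  (m₁,m₂)=(-3/2,0): CG² = 9/35, CG = +√(9/35)
Pairs with CG² = 7/20: (-1/2,-1): −√(7/20)

(-1/2,-1): −√(7/20)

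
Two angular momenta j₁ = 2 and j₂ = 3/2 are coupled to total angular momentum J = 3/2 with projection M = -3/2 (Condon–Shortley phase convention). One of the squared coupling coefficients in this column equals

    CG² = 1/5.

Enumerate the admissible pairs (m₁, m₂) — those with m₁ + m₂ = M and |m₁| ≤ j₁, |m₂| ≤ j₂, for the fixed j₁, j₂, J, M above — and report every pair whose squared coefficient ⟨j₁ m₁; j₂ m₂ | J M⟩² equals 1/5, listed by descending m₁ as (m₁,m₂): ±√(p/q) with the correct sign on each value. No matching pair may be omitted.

Admissible pairs with m₁+m₂ = M = -3/2: (-2,1/2), (-1,-1/2), (0,-3/2)
  (m₁,m₂)=(0,-3/2): CG² = 1/5, CG = +√(1/5)   ← matches the target
  (m₁,m₂)=(-1,-1/2): CG² = 2/5, CG = −√(2/5)
  (m₁,m₂)=(-2,1/2): CG² = 2/5, CG = +√(2/5)
Pairs with CG² = 1/5: (0,-3/2): +√(1/5)

(0,-3/2): +√(1/5)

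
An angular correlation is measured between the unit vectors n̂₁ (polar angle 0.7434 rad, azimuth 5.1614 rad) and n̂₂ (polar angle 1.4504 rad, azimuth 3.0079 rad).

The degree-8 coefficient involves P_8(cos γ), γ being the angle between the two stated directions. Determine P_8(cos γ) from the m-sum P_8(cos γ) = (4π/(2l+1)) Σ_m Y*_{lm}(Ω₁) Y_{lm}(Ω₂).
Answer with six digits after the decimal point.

Expand P_8 via completeness: Σ_{m} conj(Y_{8,m}) at Ω₁ times Y_{8,m} at Ω₂ —
  term(m=-8) = -0.00056 - 0.01102j   from Y*(Ω₁)=-0.02043 - 0.00988j, Y(Ω₂)=0.23369 + 0.42650j
  term(m=-7) = -0.01873 + 0.01375j   from Y*(Ω₁)=0.00015 - 0.09872j, Y(Ω₂)=-0.13959 - 0.18948j
  term(m=-6) = -0.06830 - 0.02529j   from Y*(Ω₁)=0.23250 - 0.11160j, Y(Ω₂)=-0.19630 - 0.20299j
  term(m=-5) = 0.02584 + 0.11134j   from Y*(Ω₁)=0.34059 + 0.27220j, Y(Ω₂)=0.20574 + 0.16248j
  term(m=-4) = -0.06156 + 0.06476j   from Y*(Ω₁)=-0.09512 + 0.41513j, Y(Ω₂)=0.18051 + 0.10692j
  term(m=-3) = 0.01930 + 0.00346j   from Y*(Ω₁)=-0.07074 + 0.01610j, Y(Ω₂)=-0.24882 - 0.10552j
  term(m=-2) = -0.02412 - 0.05621j   from Y*(Ω₁)=0.21673 + 0.27200j, Y(Ω₂)=-0.16964 - 0.04647j
  term(m=-1) = -0.03770 + 0.05720j   from Y*(Ω₁)=-0.10909 + 0.22640j, Y(Ω₂)=0.27018 + 0.03634j
  term(m=+0) = 0.04613 + 0.00000j   from Y*(Ω₁)=0.27849 + 0.00000j, Y(Ω₂)=0.16565 + 0.00000j
  term(m=+1) = -0.03770 - 0.05720j   from Y*(Ω₁)=0.10909 + 0.22640j, Y(Ω₂)=-0.27018 + 0.03634j
  term(m=+2) = -0.02412 + 0.05621j   from Y*(Ω₁)=0.21673 - 0.27200j, Y(Ω₂)=-0.16964 + 0.04647j
  term(m=+3) = 0.01930 - 0.00346j   from Y*(Ω₁)=0.07074 + 0.01610j, Y(Ω₂)=0.24882 - 0.10552j
  term(m=+4) = -0.06156 - 0.06476j   from Y*(Ω₁)=-0.09512 - 0.41513j, Y(Ω₂)=0.18051 - 0.10692j
  term(m=+5) = 0.02584 - 0.11134j   from Y*(Ω₁)=-0.34059 + 0.27220j, Y(Ω₂)=-0.20574 + 0.16248j
  term(m=+6) = -0.06830 + 0.02529j   from Y*(Ω₁)=0.23250 + 0.11160j, Y(Ω₂)=-0.19630 + 0.20299j
  term(m=+7) = -0.01873 - 0.01375j   from Y*(Ω₁)=-0.00015 - 0.09872j, Y(Ω₂)=0.13959 - 0.18948j
  term(m=+8) = -0.00056 + 0.01102j   from Y*(Ω₁)=-0.02043 + 0.00988j, Y(Ω₂)=0.23369 - 0.42650j
Total Σ_m = -0.28550 + 0.00000j. Multiply by 0.739198: -0.21104 + 0.00000j. P_8(cos γ) = -0.211043

-0.211043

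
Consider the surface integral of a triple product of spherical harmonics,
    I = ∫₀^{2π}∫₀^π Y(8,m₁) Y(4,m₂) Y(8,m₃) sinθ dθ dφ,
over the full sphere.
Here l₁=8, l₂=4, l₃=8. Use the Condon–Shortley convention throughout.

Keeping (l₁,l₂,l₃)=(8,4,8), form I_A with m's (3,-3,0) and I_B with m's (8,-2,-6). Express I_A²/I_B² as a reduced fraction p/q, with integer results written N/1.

l's match ⇒ only the (l;m) 3-j factors differ between A and B.
A: triangle coeff Δ(8,4,8) = 1/185175900; Σ_t [0,1]: t=0:+1/87091200 t=1:−1/139345920 = 1/232243200; (3j)²=33/8398 [(8 4 8; 3 -3 0)], sign=+1
B: triangle coeff Δ(8,4,8) = 1/185175900; Σ_t [0,0]: t=0:+1/45984153600 = 1/45984153600; (3j)²=13/969 [(8 4 8; 8 -2 -6)], sign=+1
I_A²/I_B² = (33/8398)/(13/969) = 99/338

99/338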